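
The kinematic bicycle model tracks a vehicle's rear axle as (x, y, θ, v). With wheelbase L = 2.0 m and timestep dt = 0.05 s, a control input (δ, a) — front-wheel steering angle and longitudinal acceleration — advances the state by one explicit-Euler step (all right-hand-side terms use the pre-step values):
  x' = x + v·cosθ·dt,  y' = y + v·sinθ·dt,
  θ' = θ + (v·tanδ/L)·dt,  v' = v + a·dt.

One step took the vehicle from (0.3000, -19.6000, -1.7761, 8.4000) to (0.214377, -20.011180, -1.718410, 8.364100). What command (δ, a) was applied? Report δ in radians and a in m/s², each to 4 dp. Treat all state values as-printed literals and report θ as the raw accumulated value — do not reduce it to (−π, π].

a = (v'−v)/dt = (-0.035900)/0.05 = -0.7180
Δθ = θ'−θ = 0.057690;  (v·dt/L) = 8.4000·0.05/2.0 = 0.210000
tan δ = Δθ·L/(v·dt) = 0.274714  →  δ = 0.2681

δ = 0.2681, a = -0.7180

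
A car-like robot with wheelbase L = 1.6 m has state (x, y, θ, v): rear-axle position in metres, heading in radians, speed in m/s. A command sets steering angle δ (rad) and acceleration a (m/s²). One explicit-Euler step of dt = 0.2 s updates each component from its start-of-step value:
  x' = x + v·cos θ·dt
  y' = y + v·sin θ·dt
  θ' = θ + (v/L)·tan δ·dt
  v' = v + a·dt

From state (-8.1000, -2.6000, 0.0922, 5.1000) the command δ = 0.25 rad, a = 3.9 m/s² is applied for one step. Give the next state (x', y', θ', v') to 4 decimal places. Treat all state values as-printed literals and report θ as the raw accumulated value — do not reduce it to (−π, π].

(-7.0843, -2.5061, 0.2550, 5.8800)

x' = -8.1000 + 5.1000·cos(0.0922)·0.2 = -7.0843
y' = -2.6000 + 5.1000·sin(0.0922)·0.2 = -2.5061
θ' = 0.0922 + (5.1000/1.6)·tan(0.25)·0.2 = 0.2550
v' = 5.1000 + 3.9000·0.2 = 5.8800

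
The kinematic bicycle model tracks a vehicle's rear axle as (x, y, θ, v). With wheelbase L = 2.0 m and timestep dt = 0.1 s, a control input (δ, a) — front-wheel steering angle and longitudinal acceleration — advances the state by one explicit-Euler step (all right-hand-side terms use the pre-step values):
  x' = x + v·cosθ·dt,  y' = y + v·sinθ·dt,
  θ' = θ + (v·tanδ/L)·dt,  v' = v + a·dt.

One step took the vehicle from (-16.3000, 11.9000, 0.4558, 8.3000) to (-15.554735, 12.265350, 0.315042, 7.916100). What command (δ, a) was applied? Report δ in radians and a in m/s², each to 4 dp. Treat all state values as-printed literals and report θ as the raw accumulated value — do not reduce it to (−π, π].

a = (v'−v)/dt = (-0.383900)/0.1 = -3.8390
Δθ = θ'−θ = -0.140758;  (v·dt/L) = 8.3000·0.1/2.0 = 0.415000
tan δ = Δθ·L/(v·dt) = -0.339176  →  δ = -0.3270

δ = -0.3270, a = -3.8390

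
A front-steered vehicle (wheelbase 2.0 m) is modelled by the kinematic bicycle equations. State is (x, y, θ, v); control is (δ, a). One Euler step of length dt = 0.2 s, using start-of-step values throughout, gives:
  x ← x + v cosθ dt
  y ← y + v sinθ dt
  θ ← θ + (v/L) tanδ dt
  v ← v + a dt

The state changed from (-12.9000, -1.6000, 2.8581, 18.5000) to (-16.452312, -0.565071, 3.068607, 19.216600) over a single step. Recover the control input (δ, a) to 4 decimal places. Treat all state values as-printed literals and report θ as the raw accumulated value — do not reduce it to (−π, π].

δ = 0.1133, a = 3.5830

a = (v'−v)/dt = (0.716600)/0.2 = 3.5830
Δθ = θ'−θ = 0.210507;  (v·dt/L) = 18.5000·0.2/2.0 = 1.850000
tan δ = Δθ·L/(v·dt) = 0.113788  →  δ = 0.1133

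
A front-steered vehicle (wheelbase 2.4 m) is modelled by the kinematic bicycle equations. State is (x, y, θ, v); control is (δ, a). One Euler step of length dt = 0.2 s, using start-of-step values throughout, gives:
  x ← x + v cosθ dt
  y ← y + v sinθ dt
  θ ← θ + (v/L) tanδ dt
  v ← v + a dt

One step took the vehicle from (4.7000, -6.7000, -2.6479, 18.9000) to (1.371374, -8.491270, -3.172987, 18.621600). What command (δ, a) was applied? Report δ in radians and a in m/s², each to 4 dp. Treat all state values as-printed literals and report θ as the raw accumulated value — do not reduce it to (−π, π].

a = (v'−v)/dt = (-0.278400)/0.2 = -1.3920
Δθ = θ'−θ = -0.525087;  (v·dt/L) = 18.9000·0.2/2.4 = 1.575000
tan δ = Δθ·L/(v·dt) = -0.333389  →  δ = -0.3218

δ = -0.3218, a = -1.3920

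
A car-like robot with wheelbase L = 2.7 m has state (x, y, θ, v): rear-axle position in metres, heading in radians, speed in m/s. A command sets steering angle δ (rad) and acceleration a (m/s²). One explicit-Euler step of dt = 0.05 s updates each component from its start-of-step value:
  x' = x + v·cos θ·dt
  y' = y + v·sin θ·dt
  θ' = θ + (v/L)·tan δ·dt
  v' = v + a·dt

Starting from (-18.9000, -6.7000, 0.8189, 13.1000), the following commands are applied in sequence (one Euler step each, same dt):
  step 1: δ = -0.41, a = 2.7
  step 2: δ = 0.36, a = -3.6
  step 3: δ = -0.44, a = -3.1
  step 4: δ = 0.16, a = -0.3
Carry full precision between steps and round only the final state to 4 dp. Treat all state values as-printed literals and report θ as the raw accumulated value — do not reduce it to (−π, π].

(-17.0035, -4.9061, 0.7305, 12.8850)

after step 1 (δ=-0.41, a=2.7): (-18.452619, -6.221591, 0.713462, 13.235000)
after step 2 (δ=0.36, a=-3.6): (-17.952269, -5.788506, 0.805715, 13.055000)
after step 3 (δ=-0.44, a=-3.1): (-17.500177, -5.317660, 0.691900, 12.900000)
after step 4 (δ=0.16, a=-0.3): (-17.003504, -4.906149, 0.730451, 12.885000)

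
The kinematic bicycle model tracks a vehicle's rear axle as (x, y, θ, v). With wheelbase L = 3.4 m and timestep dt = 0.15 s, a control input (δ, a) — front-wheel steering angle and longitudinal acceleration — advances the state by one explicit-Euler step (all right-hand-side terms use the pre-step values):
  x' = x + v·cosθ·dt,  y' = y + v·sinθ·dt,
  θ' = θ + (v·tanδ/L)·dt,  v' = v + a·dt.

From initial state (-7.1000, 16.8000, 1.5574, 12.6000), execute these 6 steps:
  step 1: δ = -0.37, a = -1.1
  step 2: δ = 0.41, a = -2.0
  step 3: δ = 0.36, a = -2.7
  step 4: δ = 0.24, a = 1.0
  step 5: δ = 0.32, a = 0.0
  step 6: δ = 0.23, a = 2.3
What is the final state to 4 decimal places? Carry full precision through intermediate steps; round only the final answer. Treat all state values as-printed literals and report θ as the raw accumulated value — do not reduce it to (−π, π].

(-8.4990, 27.2826, 2.2048, 12.2250)

after step 1 (δ=-0.37, a=-1.1): (-7.074682, 18.689830, 1.341794, 12.435000)
after step 2 (δ=0.41, a=-2.0): (-6.651258, 20.506385, 1.580234, 12.135000)
after step 3 (δ=0.36, a=-2.7): (-6.668436, 22.326554, 1.781748, 11.730000)
after step 4 (δ=0.24, a=1.0): (-7.036858, 24.047050, 1.908388, 11.880000)
after step 5 (δ=0.32, a=0.0): (-7.627085, 25.728464, 2.082076, 11.880000)
after step 6 (δ=0.23, a=2.3): (-8.499006, 27.282581, 2.204794, 12.225000)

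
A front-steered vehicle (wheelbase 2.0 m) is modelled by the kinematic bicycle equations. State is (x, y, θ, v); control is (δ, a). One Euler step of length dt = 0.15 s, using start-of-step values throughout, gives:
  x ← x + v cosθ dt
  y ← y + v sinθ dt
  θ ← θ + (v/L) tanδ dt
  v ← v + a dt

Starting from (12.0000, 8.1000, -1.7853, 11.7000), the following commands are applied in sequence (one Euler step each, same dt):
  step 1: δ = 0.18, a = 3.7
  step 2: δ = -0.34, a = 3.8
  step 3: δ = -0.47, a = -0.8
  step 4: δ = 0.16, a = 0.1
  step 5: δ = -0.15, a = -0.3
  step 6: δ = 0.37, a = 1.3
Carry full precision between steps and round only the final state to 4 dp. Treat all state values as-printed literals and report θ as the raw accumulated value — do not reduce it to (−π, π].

(6.6672, -1.1507, -2.0610, 12.8700)

after step 1 (δ=0.18, a=3.7): (11.626426, 6.385221, -1.625622, 12.255000)
after step 2 (δ=-0.34, a=3.8): (11.525694, 4.549733, -1.950750, 12.825000)
after step 3 (δ=-0.47, a=-0.8): (10.812218, 2.763181, -2.439350, 12.705000)
after step 4 (δ=0.16, a=0.1): (9.357377, 1.532197, -2.285575, 12.720000)
after step 5 (δ=-0.15, a=-0.3): (8.106778, 0.091203, -2.429758, 12.675000)
after step 6 (δ=0.37, a=1.3): (6.667218, -1.150738, -2.061046, 12.870000)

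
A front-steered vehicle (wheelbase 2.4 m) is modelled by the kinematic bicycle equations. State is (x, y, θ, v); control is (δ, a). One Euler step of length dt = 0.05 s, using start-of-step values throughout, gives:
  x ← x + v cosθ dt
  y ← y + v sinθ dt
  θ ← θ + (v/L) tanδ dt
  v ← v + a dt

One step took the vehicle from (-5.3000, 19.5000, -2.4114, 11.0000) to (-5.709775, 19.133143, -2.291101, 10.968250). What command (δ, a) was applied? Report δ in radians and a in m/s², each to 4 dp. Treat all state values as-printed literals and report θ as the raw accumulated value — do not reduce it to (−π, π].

δ = 0.4834, a = -0.6350

a = (v'−v)/dt = (-0.031750)/0.05 = -0.6350
Δθ = θ'−θ = 0.120299;  (v·dt/L) = 11.0000·0.05/2.4 = 0.229167
tan δ = Δθ·L/(v·dt) = 0.524941  →  δ = 0.4834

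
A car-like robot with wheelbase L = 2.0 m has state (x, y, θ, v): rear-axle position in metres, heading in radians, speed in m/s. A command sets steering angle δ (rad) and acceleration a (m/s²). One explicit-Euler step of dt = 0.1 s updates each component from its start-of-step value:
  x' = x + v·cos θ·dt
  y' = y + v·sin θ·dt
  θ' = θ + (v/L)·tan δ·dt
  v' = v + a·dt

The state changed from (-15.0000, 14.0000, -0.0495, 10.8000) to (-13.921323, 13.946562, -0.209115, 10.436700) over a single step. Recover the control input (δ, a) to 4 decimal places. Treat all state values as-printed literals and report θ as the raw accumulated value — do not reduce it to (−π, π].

a = (v'−v)/dt = (-0.363300)/0.1 = -3.6330
Δθ = θ'−θ = -0.159615;  (v·dt/L) = 10.8000·0.1/2.0 = 0.540000
tan δ = Δθ·L/(v·dt) = -0.295583  →  δ = -0.2874

δ = -0.2874, a = -3.6330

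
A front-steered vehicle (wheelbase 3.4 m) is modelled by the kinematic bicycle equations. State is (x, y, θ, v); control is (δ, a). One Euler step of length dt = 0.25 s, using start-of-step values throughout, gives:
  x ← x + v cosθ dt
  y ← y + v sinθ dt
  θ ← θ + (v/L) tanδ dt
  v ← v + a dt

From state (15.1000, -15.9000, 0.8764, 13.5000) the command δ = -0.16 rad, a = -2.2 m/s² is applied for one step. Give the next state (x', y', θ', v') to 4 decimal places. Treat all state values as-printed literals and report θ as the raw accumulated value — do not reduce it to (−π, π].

x' = 15.1000 + 13.5000·cos(0.8764)·0.25 = 17.2597
y' = -15.9000 + 13.5000·sin(0.8764)·0.25 = -13.3065
θ' = 0.8764 + (13.5000/3.4)·tan(-0.16)·0.25 = 0.7162
v' = 13.5000 − 2.2000·0.25 = 12.9500

(17.2597, -13.3065, 0.7162, 12.9500)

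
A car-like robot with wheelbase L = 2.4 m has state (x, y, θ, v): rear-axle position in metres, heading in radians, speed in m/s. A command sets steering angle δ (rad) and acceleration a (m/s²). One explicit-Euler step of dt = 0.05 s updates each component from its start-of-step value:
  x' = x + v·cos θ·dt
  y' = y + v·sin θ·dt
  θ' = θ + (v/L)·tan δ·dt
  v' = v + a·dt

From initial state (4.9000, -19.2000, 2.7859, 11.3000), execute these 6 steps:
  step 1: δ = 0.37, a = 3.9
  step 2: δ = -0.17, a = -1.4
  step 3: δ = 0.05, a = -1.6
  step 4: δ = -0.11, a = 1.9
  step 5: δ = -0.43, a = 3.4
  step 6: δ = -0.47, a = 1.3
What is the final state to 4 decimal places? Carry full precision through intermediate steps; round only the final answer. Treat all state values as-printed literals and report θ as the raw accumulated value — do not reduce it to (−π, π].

after step 1 (δ=0.37, a=3.9): (4.370366, -19.003245, 2.877209, 11.495000)
after step 2 (δ=-0.17, a=-1.4): (3.815586, -18.853054, 2.836101, 11.425000)
after step 3 (δ=0.05, a=-1.6): (3.270786, -18.681244, 2.848012, 11.345000)
after step 4 (δ=-0.11, a=1.9): (2.727806, -18.517093, 2.821908, 11.440000)
after step 5 (δ=-0.43, a=3.4): (2.184787, -18.337332, 2.712603, 11.610000)
after step 6 (δ=-0.47, a=1.3): (1.656888, -18.095871, 2.589739, 11.675000)

(1.6569, -18.0959, 2.5897, 11.6750)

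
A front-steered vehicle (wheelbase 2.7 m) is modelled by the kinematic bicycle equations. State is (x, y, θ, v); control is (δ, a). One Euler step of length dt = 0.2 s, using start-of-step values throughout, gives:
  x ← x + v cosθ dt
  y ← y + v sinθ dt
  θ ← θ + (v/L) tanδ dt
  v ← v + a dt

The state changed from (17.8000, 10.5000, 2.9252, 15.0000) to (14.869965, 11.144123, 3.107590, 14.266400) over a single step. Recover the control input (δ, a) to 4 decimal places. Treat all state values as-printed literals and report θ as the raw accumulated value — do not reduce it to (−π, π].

δ = 0.1627, a = -3.6680

a = (v'−v)/dt = (-0.733600)/0.2 = -3.6680
Δθ = θ'−θ = 0.182390;  (v·dt/L) = 15.0000·0.2/2.7 = 1.111111
tan δ = Δθ·L/(v·dt) = 0.164151  →  δ = 0.1627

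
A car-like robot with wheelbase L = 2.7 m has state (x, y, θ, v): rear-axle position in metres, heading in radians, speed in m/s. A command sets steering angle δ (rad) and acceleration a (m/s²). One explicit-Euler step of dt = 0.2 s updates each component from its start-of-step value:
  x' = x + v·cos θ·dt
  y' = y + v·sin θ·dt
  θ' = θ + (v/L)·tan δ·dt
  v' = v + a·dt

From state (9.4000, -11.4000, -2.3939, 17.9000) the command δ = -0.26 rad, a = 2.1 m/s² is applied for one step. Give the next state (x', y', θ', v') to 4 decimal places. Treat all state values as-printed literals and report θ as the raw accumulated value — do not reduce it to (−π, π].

(6.7749, -13.8342, -2.7466, 18.3200)

x' = 9.4000 + 17.9000·cos(-2.3939)·0.2 = 6.7749
y' = -11.4000 + 17.9000·sin(-2.3939)·0.2 = -13.8342
θ' = -2.3939 + (17.9000/2.7)·tan(-0.26)·0.2 = -2.7466
v' = 17.9000 + 2.1000·0.2 = 18.3200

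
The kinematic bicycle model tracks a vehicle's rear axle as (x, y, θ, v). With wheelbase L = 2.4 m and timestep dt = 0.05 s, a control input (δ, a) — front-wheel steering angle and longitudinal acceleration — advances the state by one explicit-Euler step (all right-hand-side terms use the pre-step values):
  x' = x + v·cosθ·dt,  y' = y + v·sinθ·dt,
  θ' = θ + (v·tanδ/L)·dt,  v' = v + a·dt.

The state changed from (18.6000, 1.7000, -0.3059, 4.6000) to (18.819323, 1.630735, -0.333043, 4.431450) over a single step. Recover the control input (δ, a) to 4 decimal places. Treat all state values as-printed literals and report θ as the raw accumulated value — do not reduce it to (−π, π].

δ = -0.2760, a = -3.3710

a = (v'−v)/dt = (-0.168550)/0.05 = -3.3710
Δθ = θ'−θ = -0.027143;  (v·dt/L) = 4.6000·0.05/2.4 = 0.095833
tan δ = Δθ·L/(v·dt) = -0.283231  →  δ = -0.2760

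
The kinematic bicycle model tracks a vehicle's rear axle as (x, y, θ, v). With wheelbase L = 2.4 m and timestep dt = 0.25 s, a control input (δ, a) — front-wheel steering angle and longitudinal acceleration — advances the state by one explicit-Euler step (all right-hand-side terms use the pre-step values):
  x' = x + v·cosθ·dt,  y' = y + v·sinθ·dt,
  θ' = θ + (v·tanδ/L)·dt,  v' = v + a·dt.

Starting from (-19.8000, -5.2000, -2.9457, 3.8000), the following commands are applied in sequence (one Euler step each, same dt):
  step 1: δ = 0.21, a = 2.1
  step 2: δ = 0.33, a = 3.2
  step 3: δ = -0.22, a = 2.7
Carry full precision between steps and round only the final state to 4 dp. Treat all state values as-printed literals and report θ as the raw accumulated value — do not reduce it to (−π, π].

after step 1 (δ=0.21, a=2.1): (-20.731831, -5.384910, -2.861331, 4.325000)
after step 2 (δ=0.33, a=3.2): (-21.770894, -5.683991, -2.707017, 5.125000)
after step 3 (δ=-0.22, a=2.7): (-22.933050, -6.223431, -2.826397, 5.800000)

(-22.9330, -6.2234, -2.8264, 5.8000)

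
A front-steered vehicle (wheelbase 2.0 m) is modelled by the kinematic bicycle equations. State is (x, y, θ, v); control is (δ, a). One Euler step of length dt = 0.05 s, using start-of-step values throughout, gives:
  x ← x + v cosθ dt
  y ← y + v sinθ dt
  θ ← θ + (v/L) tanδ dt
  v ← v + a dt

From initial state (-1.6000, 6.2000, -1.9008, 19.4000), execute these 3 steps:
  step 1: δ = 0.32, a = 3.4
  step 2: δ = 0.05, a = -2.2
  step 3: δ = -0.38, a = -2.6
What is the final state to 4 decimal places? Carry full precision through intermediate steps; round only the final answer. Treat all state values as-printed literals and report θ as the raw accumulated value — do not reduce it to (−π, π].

(-2.2196, 3.3550, -1.9099, 19.3300)

after step 1 (δ=0.32, a=3.4): (-1.914325, 5.282340, -1.740076, 19.570000)
after step 2 (δ=0.05, a=-2.2): (-2.079175, 4.317826, -1.715593, 19.460000)
after step 3 (δ=-0.38, a=-2.6): (-2.219571, 3.355009, -1.909908, 19.330000)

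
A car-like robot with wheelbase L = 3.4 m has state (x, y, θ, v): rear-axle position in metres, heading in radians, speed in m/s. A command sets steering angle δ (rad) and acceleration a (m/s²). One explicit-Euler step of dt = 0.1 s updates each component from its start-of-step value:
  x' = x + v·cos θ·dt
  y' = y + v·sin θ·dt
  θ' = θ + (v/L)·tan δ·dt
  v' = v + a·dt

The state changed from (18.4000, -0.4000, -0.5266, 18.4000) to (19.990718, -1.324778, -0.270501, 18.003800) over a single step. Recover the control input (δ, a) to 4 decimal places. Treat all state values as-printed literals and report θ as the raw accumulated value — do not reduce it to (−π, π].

δ = 0.4420, a = -3.9620

a = (v'−v)/dt = (-0.396200)/0.1 = -3.9620
Δθ = θ'−θ = 0.256099;  (v·dt/L) = 18.4000·0.1/3.4 = 0.541176
tan δ = Δθ·L/(v·dt) = 0.473226  →  δ = 0.4420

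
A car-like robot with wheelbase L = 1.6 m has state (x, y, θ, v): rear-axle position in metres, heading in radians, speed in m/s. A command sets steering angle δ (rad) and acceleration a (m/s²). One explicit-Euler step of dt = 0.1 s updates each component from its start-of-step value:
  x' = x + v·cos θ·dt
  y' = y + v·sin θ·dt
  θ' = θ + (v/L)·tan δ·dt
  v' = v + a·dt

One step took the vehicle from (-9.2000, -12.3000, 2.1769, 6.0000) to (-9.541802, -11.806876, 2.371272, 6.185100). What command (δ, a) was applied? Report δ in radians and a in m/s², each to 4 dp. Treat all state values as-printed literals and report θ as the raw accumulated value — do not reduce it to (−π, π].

δ = 0.4782, a = 1.8510

a = (v'−v)/dt = (0.185100)/0.1 = 1.8510
Δθ = θ'−θ = 0.194372;  (v·dt/L) = 6.0000·0.1/1.6 = 0.375000
tan δ = Δθ·L/(v·dt) = 0.518325  →  δ = 0.4782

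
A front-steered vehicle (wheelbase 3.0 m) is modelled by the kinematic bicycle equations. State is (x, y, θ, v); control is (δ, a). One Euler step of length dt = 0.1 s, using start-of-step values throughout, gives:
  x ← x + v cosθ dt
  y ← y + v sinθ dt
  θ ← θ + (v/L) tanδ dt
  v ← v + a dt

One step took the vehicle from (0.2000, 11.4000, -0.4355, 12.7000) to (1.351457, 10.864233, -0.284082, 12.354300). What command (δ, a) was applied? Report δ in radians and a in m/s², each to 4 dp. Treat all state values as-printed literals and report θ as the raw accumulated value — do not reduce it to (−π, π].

a = (v'−v)/dt = (-0.345700)/0.1 = -3.4570
Δθ = θ'−θ = 0.151418;  (v·dt/L) = 12.7000·0.1/3.0 = 0.423333
tan δ = Δθ·L/(v·dt) = 0.357680  →  δ = 0.3435

δ = 0.3435, a = -3.4570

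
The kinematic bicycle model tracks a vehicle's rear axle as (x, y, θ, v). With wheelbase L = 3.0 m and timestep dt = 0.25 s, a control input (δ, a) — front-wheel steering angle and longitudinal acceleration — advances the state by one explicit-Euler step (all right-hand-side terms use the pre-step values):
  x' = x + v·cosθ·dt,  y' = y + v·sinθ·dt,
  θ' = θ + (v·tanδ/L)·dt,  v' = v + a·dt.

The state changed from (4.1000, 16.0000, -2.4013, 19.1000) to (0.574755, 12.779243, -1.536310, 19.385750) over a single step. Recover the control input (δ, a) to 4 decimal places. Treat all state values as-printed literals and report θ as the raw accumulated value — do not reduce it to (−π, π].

a = (v'−v)/dt = (0.285750)/0.25 = 1.1430
Δθ = θ'−θ = 0.864990;  (v·dt/L) = 19.1000·0.25/3.0 = 1.591667
tan δ = Δθ·L/(v·dt) = 0.543449  →  δ = 0.4978

δ = 0.4978, a = 1.1430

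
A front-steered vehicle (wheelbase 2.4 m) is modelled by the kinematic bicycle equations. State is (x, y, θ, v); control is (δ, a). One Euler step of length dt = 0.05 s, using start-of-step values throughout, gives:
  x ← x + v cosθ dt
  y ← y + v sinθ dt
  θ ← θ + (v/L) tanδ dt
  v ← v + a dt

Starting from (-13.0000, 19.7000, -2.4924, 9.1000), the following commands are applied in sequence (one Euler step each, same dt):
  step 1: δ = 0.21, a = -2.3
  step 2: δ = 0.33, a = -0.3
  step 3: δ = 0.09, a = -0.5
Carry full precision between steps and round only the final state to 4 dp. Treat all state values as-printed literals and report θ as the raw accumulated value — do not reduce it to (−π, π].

(-14.0361, 18.8322, -2.3710, 8.9450)

after step 1 (δ=0.21, a=-2.3): (-13.362440, 19.424933, -2.451992, 8.985000)
after step 2 (δ=0.33, a=-0.3): (-13.709037, 19.139107, -2.387875, 8.970000)
after step 3 (δ=0.09, a=-0.5): (-14.036060, 18.832174, -2.371011, 8.945000)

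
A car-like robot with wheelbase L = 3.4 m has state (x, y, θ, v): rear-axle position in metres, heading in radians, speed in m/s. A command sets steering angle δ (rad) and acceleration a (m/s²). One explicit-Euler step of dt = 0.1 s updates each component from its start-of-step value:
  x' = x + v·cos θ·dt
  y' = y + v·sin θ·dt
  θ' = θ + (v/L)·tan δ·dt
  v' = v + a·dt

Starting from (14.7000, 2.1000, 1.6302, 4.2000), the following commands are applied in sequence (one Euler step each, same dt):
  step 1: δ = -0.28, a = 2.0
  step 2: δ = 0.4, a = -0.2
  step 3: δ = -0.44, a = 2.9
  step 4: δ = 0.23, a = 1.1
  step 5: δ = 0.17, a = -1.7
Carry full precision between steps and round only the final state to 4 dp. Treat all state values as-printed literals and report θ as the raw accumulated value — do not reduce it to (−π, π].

(14.5978, 4.3401, 1.6450, 4.6100)

after step 1 (δ=-0.28, a=2.0): (14.675065, 2.519259, 1.594679, 4.400000)
after step 2 (δ=0.4, a=-0.2): (14.664558, 2.959134, 1.649393, 4.380000)
after step 3 (δ=-0.44, a=2.9): (14.630168, 3.395782, 1.588745, 4.670000)
after step 4 (δ=0.23, a=1.1): (14.621786, 3.862706, 1.620906, 4.780000)
after step 5 (δ=0.17, a=-1.7): (14.597844, 4.340106, 1.645039, 4.610000)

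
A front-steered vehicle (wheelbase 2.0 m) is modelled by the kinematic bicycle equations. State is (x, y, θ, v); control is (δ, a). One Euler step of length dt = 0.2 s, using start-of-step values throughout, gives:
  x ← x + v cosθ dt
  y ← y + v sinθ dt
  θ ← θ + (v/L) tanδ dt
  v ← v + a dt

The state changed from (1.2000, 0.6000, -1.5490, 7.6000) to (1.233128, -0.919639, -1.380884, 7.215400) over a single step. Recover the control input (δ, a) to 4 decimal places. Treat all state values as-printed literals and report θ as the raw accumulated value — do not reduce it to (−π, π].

δ = 0.2177, a = -1.9230

a = (v'−v)/dt = (-0.384600)/0.2 = -1.9230
Δθ = θ'−θ = 0.168116;  (v·dt/L) = 7.6000·0.2/2.0 = 0.760000
tan δ = Δθ·L/(v·dt) = 0.221205  →  δ = 0.2177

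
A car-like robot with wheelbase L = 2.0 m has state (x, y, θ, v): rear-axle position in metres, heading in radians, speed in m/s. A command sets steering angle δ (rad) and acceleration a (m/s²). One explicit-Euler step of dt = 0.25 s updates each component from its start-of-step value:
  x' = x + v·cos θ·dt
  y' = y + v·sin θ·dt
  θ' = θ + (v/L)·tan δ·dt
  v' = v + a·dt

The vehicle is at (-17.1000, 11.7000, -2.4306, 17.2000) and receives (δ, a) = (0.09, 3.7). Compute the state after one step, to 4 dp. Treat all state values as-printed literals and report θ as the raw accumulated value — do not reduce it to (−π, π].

(-20.3582, 8.8939, -2.2366, 18.1250)

x' = -17.1000 + 17.2000·cos(-2.4306)·0.25 = -20.3582
y' = 11.7000 + 17.2000·sin(-2.4306)·0.25 = 8.8939
θ' = -2.4306 + (17.2000/2.0)·tan(0.09)·0.25 = -2.2366
v' = 17.2000 + 3.7000·0.25 = 18.1250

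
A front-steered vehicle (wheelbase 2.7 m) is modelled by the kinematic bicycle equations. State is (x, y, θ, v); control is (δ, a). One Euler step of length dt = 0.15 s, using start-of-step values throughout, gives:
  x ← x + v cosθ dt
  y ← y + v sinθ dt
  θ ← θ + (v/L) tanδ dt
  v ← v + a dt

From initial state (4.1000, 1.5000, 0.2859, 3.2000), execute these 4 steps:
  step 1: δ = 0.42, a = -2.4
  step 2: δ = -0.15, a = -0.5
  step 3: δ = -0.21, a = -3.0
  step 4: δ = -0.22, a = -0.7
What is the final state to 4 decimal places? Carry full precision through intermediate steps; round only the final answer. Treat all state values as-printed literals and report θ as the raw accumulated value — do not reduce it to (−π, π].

after step 1 (δ=0.42, a=-2.4): (4.560516, 1.635370, 0.365291, 2.840000)
after step 2 (δ=-0.15, a=-0.5): (4.958408, 1.787546, 0.341445, 2.765000)
after step 3 (δ=-0.21, a=-3.0): (5.349216, 1.926425, 0.308704, 2.315000)
after step 4 (δ=-0.22, a=-0.7): (5.680051, 2.031928, 0.279944, 2.210000)

(5.6801, 2.0319, 0.2799, 2.2100)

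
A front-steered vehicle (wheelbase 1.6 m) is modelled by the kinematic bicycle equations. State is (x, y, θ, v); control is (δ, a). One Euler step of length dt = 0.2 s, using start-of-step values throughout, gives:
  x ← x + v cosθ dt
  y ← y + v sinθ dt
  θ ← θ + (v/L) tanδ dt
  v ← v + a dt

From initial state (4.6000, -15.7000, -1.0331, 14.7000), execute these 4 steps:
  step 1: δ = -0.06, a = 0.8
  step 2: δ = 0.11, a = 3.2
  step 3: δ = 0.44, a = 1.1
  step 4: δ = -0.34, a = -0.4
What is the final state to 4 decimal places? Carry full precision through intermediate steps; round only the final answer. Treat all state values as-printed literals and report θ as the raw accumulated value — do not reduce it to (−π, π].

(12.3129, -23.5126, -0.7213, 15.6400)

after step 1 (δ=-0.06, a=0.8): (6.105747, -18.225139, -1.143482, 14.860000)
after step 2 (δ=0.11, a=3.2): (7.337426, -20.929903, -0.938329, 15.500000)
after step 3 (δ=0.44, a=1.1): (9.169948, -23.430276, -0.026192, 15.720000)
after step 4 (δ=-0.34, a=-0.4): (12.312870, -23.512614, -0.721285, 15.640000)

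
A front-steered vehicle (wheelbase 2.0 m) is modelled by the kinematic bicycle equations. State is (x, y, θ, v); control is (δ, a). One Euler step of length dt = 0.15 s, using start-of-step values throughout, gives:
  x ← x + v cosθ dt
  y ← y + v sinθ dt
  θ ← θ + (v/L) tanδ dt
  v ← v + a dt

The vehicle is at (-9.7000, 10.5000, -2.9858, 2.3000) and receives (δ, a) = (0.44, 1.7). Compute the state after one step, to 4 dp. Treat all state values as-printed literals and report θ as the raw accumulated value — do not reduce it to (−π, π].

(-10.0408, 10.4465, -2.9046, 2.5550)

x' = -9.7000 + 2.3000·cos(-2.9858)·0.15 = -10.0408
y' = 10.5000 + 2.3000·sin(-2.9858)·0.15 = 10.4465
θ' = -2.9858 + (2.3000/2.0)·tan(0.44)·0.15 = -2.9046
v' = 2.3000 + 1.7000·0.15 = 2.5550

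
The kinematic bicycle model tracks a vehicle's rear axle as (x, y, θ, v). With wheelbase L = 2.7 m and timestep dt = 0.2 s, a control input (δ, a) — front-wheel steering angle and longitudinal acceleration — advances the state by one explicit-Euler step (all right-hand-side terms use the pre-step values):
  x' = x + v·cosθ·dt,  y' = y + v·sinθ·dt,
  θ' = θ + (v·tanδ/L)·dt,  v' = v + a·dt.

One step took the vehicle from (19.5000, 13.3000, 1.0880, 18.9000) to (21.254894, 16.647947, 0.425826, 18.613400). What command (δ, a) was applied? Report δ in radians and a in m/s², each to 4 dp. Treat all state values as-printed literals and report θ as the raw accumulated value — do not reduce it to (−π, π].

δ = -0.4418, a = -1.4330

a = (v'−v)/dt = (-0.286600)/0.2 = -1.4330
Δθ = θ'−θ = -0.662174;  (v·dt/L) = 18.9000·0.2/2.7 = 1.400000
tan δ = Δθ·L/(v·dt) = -0.472981  →  δ = -0.4418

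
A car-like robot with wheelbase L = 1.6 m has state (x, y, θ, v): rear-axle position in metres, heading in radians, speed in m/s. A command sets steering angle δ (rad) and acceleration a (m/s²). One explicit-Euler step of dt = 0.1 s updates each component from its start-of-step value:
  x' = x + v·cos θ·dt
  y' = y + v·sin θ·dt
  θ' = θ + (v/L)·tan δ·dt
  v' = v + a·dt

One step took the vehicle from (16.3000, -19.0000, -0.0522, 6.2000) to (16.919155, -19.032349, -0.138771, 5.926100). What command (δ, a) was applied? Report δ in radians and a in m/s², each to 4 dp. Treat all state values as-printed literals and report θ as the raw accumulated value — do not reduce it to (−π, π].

δ = -0.2198, a = -2.7390

a = (v'−v)/dt = (-0.273900)/0.1 = -2.7390
Δθ = θ'−θ = -0.086571;  (v·dt/L) = 6.2000·0.1/1.6 = 0.387500
tan δ = Δθ·L/(v·dt) = -0.223409  →  δ = -0.2198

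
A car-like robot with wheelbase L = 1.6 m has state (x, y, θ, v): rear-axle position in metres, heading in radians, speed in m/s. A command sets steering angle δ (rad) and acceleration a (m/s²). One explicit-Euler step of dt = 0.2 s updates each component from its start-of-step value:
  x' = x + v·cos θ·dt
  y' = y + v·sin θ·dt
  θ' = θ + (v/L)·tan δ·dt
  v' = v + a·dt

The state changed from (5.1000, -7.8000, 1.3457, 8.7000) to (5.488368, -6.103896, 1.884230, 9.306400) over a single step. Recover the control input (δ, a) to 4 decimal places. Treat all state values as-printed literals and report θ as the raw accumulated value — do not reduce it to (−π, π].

δ = 0.4598, a = 3.0320

a = (v'−v)/dt = (0.606400)/0.2 = 3.0320
Δθ = θ'−θ = 0.538530;  (v·dt/L) = 8.7000·0.2/1.6 = 1.087500
tan δ = Δθ·L/(v·dt) = 0.495200  →  δ = 0.4598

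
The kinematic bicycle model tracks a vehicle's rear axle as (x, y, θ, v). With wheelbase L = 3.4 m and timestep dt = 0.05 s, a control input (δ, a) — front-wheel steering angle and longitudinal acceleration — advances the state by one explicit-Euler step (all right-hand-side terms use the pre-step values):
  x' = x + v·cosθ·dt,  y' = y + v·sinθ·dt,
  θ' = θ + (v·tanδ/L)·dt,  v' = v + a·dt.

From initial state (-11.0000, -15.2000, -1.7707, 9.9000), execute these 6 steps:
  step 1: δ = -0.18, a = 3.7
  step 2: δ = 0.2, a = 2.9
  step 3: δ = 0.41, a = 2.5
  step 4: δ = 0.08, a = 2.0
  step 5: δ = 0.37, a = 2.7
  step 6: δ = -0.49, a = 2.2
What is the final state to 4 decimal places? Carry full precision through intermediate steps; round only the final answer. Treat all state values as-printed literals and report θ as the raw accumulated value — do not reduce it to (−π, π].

(-11.4721, -18.2392, -1.7130, 10.7000)

after step 1 (δ=-0.18, a=3.7): (-11.098295, -15.685142, -1.797193, 10.085000)
after step 2 (δ=0.2, a=2.9): (-11.211482, -16.176525, -1.767129, 10.230000)
after step 3 (δ=0.41, a=2.5): (-11.311262, -16.678198, -1.701743, 10.355000)
after step 4 (δ=0.08, a=2.0): (-11.378866, -17.191516, -1.689534, 10.455000)
after step 5 (δ=0.37, a=2.7): (-11.440791, -17.710585, -1.629900, 10.590000)
after step 6 (δ=-0.49, a=2.2): (-11.472068, -18.239160, -1.712967, 10.700000)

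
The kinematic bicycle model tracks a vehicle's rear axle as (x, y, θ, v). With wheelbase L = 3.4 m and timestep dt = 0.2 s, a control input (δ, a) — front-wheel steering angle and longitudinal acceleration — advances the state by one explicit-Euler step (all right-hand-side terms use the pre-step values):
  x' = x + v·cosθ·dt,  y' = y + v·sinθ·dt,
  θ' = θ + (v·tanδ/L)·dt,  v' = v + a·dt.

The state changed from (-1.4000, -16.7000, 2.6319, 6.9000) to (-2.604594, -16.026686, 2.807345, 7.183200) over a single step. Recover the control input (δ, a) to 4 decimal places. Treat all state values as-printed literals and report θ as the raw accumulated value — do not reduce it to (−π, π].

a = (v'−v)/dt = (0.283200)/0.2 = 1.4160
Δθ = θ'−θ = 0.175445;  (v·dt/L) = 6.9000·0.2/3.4 = 0.405882
tan δ = Δθ·L/(v·dt) = 0.432256  →  δ = 0.4080

δ = 0.4080, a = 1.4160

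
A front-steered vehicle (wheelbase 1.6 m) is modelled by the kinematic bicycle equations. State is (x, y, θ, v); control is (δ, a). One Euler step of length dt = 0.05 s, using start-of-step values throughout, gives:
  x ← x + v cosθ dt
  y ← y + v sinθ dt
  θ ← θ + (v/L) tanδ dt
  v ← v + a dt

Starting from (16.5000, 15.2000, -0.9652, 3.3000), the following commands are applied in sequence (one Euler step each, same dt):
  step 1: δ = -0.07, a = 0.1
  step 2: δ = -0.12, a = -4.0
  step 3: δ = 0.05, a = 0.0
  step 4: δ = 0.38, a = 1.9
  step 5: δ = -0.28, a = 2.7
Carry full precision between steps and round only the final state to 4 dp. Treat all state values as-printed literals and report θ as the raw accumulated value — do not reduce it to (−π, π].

after step 1 (δ=-0.07, a=0.1): (16.593927, 15.064343, -0.972431, 3.305000)
after step 2 (δ=-0.12, a=-4.0): (16.687011, 14.927804, -0.984884, 3.105000)
after step 3 (δ=0.05, a=0.0): (16.772858, 14.798449, -0.980029, 3.105000)
after step 4 (δ=0.38, a=1.9): (16.859332, 14.669511, -0.941273, 3.200000)
after step 5 (δ=-0.28, a=2.7): (16.953533, 14.540182, -0.970028, 3.335000)

(16.9535, 14.5402, -0.9700, 3.3350)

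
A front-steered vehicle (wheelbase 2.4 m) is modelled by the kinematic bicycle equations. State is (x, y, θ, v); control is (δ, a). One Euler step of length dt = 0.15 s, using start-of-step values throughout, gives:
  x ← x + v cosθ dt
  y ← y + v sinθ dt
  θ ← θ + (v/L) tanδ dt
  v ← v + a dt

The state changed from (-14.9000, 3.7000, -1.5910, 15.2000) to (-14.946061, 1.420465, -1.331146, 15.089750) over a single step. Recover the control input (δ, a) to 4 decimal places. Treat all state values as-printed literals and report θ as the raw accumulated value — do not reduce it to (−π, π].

a = (v'−v)/dt = (-0.110250)/0.15 = -0.7350
Δθ = θ'−θ = 0.259854;  (v·dt/L) = 15.2000·0.15/2.4 = 0.950000
tan δ = Δθ·L/(v·dt) = 0.273531  →  δ = 0.2670

δ = 0.2670, a = -0.7350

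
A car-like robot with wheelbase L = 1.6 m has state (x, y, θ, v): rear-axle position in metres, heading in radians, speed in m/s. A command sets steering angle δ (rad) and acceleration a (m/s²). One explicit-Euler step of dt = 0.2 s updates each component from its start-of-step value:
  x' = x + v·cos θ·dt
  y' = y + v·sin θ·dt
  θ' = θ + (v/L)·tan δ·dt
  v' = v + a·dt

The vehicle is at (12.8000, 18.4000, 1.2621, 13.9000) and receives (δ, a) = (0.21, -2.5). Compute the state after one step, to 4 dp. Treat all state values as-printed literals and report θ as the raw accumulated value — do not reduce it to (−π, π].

(13.6446, 21.0486, 1.6324, 13.4000)

x' = 12.8000 + 13.9000·cos(1.2621)·0.2 = 13.6446
y' = 18.4000 + 13.9000·sin(1.2621)·0.2 = 21.0486
θ' = 1.2621 + (13.9000/1.6)·tan(0.21)·0.2 = 1.6324
v' = 13.9000 − 2.5000·0.2 = 13.4000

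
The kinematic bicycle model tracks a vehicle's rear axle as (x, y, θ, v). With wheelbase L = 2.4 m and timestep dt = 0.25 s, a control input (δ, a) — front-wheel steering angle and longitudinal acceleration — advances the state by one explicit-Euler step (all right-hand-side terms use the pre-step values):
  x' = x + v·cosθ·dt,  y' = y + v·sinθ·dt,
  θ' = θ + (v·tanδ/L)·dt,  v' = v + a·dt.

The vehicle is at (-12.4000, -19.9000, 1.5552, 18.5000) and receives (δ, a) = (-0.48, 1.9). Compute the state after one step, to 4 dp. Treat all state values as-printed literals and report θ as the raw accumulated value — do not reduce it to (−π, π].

(-12.3279, -15.2756, 0.5519, 18.9750)

x' = -12.4000 + 18.5000·cos(1.5552)·0.25 = -12.3279
y' = -19.9000 + 18.5000·sin(1.5552)·0.25 = -15.2756
θ' = 1.5552 + (18.5000/2.4)·tan(-0.48)·0.25 = 0.5519
v' = 18.5000 + 1.9000·0.25 = 18.9750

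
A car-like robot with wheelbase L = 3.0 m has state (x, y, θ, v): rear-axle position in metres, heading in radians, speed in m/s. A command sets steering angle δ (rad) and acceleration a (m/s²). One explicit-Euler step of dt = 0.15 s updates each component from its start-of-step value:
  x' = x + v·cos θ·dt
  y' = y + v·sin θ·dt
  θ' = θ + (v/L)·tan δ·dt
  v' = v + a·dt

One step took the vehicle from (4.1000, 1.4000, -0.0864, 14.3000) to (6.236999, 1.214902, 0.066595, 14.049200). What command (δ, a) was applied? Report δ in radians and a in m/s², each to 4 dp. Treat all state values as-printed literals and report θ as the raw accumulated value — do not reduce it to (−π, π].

a = (v'−v)/dt = (-0.250800)/0.15 = -1.6720
Δθ = θ'−θ = 0.152995;  (v·dt/L) = 14.3000·0.15/3.0 = 0.715000
tan δ = Δθ·L/(v·dt) = 0.213979  →  δ = 0.2108

δ = 0.2108, a = -1.6720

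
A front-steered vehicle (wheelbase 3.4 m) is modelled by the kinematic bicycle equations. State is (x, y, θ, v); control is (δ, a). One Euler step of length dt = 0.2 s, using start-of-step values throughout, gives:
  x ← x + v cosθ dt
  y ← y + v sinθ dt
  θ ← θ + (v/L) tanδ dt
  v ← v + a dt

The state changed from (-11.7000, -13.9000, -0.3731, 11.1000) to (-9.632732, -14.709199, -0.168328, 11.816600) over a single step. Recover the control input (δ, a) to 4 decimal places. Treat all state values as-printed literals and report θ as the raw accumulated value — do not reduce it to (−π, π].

δ = 0.3039, a = 3.5830

a = (v'−v)/dt = (0.716600)/0.2 = 3.5830
Δθ = θ'−θ = 0.204772;  (v·dt/L) = 11.1000·0.2/3.4 = 0.652941
tan δ = Δθ·L/(v·dt) = 0.313615  →  δ = 0.3039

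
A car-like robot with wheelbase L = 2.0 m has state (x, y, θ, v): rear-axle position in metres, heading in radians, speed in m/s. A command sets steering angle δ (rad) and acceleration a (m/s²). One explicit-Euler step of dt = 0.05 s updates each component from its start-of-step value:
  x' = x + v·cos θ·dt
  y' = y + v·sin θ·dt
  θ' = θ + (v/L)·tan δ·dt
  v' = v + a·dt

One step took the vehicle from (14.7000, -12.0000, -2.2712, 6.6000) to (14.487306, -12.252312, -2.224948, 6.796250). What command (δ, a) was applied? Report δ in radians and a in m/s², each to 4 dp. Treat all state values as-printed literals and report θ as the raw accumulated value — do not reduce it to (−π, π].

δ = 0.2733, a = 3.9250

a = (v'−v)/dt = (0.196250)/0.05 = 3.9250
Δθ = θ'−θ = 0.046252;  (v·dt/L) = 6.6000·0.05/2.0 = 0.165000
tan δ = Δθ·L/(v·dt) = 0.280315  →  δ = 0.2733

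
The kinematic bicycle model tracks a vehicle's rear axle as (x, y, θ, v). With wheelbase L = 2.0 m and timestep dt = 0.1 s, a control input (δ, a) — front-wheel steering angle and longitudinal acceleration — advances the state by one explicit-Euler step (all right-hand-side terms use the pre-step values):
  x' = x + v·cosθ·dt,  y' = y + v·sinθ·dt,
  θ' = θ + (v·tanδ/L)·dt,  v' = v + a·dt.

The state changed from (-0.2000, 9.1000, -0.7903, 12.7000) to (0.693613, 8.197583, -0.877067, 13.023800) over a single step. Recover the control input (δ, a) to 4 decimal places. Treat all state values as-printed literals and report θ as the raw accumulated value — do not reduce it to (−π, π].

a = (v'−v)/dt = (0.323800)/0.1 = 3.2380
Δθ = θ'−θ = -0.086767;  (v·dt/L) = 12.7000·0.1/2.0 = 0.635000
tan δ = Δθ·L/(v·dt) = -0.136641  →  δ = -0.1358

δ = -0.1358, a = 3.2380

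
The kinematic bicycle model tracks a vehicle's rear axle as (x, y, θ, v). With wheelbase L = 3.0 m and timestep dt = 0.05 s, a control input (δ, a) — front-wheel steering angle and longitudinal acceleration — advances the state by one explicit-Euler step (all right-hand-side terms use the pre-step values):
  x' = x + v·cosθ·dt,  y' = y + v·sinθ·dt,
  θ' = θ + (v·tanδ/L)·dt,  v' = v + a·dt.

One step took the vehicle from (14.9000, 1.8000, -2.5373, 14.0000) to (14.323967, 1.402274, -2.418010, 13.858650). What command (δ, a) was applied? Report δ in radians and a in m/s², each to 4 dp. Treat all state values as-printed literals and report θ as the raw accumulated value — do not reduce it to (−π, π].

a = (v'−v)/dt = (-0.141350)/0.05 = -2.8270
Δθ = θ'−θ = 0.119290;  (v·dt/L) = 14.0000·0.05/3.0 = 0.233333
tan δ = Δθ·L/(v·dt) = 0.511243  →  δ = 0.4726

δ = 0.4726, a = -2.8270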